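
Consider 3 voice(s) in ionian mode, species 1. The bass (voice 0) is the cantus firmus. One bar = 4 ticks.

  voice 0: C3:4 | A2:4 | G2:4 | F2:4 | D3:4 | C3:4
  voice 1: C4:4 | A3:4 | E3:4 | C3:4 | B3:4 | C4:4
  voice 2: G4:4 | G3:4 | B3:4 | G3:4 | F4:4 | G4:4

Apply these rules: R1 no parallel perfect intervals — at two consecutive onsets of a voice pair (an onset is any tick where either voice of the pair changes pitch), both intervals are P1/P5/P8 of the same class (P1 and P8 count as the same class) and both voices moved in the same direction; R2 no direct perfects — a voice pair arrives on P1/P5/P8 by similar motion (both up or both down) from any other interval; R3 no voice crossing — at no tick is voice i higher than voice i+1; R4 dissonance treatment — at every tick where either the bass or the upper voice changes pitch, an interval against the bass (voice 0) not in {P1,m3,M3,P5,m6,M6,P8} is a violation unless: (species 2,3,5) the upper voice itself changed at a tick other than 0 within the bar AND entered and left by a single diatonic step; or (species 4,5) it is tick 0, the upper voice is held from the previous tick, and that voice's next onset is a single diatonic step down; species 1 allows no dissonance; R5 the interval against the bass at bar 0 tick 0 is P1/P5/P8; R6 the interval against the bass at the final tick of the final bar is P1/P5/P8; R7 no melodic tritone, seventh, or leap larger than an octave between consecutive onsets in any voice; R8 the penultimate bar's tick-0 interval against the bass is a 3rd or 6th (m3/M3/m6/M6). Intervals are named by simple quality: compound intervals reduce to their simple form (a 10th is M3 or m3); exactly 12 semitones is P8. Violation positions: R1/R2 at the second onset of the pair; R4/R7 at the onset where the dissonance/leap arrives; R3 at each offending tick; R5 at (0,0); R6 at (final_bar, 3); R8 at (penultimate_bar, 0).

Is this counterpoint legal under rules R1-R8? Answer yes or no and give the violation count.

bar 0: v0=C3 v1=C4 v2=G4 (P5)
bar 1: v0=A2 v1=A3 v2=G3 (m7)
bar 2: v0=G2 v1=E3 v2=B3 (M3)
bar 3: v0=F2 v1=C3 v2=G3 (M2)
bar 4: v0=D3 v1=B3 v2=F4 (m3)
bar 5: v0=C3 v1=C4 v2=G4 (P5)
  R1 @ bar1.0: C3/C4 P8 -> A2/A3 P8 similar
  R3 @ bar1.0: A3 above G3
  R4 @ bar1.0: A2/G3 m7 untreated
  R3 @ bar1.1: A3 above G3
  R3 @ bar1.2: A3 above G3
  R3 @ bar1.3: A3 above G3
  R1 @ bar3.0: E3/B3 P5 -> C3/G3 P5 similar
  R2 @ bar3.0: G2/E3 M6 -> F2/C3 P5 similar
  R4 @ bar3.0: F2/G3 M2 untreated
  R7 @ bar4.0: C3->B3 leap 11st
  R7 @ bar4.0: G3->F4 leap 10st
  R2 @ bar5.0: B3/F4 TT -> C4/G4 P5 similar

No (12 violations)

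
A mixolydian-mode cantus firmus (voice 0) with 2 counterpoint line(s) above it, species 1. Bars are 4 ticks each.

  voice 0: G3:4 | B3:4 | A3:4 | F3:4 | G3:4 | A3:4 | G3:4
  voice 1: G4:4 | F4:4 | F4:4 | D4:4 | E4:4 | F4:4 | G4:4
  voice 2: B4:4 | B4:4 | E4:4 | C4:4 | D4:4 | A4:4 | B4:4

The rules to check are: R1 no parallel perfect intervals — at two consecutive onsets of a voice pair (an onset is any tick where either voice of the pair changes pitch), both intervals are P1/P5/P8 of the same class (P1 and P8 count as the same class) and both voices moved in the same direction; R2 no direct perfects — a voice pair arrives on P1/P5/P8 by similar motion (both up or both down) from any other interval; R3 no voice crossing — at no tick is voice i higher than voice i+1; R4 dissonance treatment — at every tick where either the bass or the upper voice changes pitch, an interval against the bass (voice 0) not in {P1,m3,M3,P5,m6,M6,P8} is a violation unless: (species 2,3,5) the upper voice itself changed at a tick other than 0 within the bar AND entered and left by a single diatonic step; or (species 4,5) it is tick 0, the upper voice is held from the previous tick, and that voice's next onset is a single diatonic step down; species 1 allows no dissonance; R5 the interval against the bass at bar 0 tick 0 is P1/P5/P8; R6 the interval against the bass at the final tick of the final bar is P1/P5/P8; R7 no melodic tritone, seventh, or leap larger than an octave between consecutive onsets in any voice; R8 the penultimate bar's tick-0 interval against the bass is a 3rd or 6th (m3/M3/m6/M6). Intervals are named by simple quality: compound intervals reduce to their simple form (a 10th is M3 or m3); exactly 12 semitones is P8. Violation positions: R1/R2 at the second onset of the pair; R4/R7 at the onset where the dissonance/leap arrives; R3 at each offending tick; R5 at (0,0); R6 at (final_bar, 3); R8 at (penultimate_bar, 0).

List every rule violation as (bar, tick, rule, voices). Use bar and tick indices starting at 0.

bar 0: v0=G3 v1=G4 v2=B4 downbeat M3
bar 1: v0=B3 v1=F4 v2=B4 downbeat P8
bar 2: v0=A3 v1=F4 v2=E4 downbeat P5
bar 3: v0=F3 v1=D4 v2=C4 downbeat P5
bar 4: v0=G3 v1=E4 v2=D4 downbeat P5
bar 5: v0=A3 v1=F4 v2=A4 downbeat P8
bar 6: v0=G3 v1=G4 v2=B4 downbeat M3
  -> R5 @ bar 0 tick 0 v(0, 2): opens on M3
  -> R4 @ bar 1 tick 0 v(0, 1): B3/F4 TT untreated
  -> R2 @ bar 2 tick 0 v(0, 2): B3/B4 P8 -> A3/E4 P5 similar
  -> R3 @ bar 2 tick 0 v(1, 2): F4 above E4
  -> R3 @ bar 2 tick 1 v(1, 2): F4 above E4
  -> R3 @ bar 2 tick 2 v(1, 2): F4 above E4
  -> R3 @ bar 2 tick 3 v(1, 2): F4 above E4
  -> R1 @ bar 3 tick 0 v(0, 2): A3/E4 P5 -> F3/C4 P5 similar
  -> R3 @ bar 3 tick 0 v(1, 2): D4 above C4
  -> R3 @ bar 3 tick 1 v(1, 2): D4 above C4
  -> R3 @ bar 3 tick 2 v(1, 2): D4 above C4
  -> R3 @ bar 3 tick 3 v(1, 2): D4 above C4
  -> R1 @ bar 4 tick 0 v(0, 2): F3/C4 P5 -> G3/D4 P5 similar
  -> R3 @ bar 4 tick 0 v(1, 2): E4 above D4
  -> R3 @ bar 4 tick 1 v(1, 2): E4 above D4
  -> R3 @ bar 4 tick 2 v(1, 2): E4 above D4
  -> R3 @ bar 4 tick 3 v(1, 2): E4 above D4
  -> R2 @ bar 5 tick 0 v(0, 2): G3/D4 P5 -> A3/A4 P8 similar
  -> R8 @ bar 5 tick 0 v(0, 2): penult P8 not 3rd/6th
  -> R6 @ bar 6 tick 3 v(0, 2): closes on M3

(0, 0, R5, (0, 2))
(1, 0, R4, (0, 1))
(2, 0, R2, (0, 2))
(2, 0, R3, (1, 2))
(2, 1, R3, (1, 2))
(2, 2, R3, (1, 2))
(2, 3, R3, (1, 2))
(3, 0, R1, (0, 2))
(3, 0, R3, (1, 2))
(3, 1, R3, (1, 2))
(3, 2, R3, (1, 2))
(3, 3, R3, (1, 2))
(4, 0, R1, (0, 2))
(4, 0, R3, (1, 2))
(4, 1, R3, (1, 2))
(4, 2, R3, (1, 2))
(4, 3, R3, (1, 2))
(5, 0, R2, (0, 2))
(5, 0, R8, (0, 2))
(6, 3, R6, (0, 2))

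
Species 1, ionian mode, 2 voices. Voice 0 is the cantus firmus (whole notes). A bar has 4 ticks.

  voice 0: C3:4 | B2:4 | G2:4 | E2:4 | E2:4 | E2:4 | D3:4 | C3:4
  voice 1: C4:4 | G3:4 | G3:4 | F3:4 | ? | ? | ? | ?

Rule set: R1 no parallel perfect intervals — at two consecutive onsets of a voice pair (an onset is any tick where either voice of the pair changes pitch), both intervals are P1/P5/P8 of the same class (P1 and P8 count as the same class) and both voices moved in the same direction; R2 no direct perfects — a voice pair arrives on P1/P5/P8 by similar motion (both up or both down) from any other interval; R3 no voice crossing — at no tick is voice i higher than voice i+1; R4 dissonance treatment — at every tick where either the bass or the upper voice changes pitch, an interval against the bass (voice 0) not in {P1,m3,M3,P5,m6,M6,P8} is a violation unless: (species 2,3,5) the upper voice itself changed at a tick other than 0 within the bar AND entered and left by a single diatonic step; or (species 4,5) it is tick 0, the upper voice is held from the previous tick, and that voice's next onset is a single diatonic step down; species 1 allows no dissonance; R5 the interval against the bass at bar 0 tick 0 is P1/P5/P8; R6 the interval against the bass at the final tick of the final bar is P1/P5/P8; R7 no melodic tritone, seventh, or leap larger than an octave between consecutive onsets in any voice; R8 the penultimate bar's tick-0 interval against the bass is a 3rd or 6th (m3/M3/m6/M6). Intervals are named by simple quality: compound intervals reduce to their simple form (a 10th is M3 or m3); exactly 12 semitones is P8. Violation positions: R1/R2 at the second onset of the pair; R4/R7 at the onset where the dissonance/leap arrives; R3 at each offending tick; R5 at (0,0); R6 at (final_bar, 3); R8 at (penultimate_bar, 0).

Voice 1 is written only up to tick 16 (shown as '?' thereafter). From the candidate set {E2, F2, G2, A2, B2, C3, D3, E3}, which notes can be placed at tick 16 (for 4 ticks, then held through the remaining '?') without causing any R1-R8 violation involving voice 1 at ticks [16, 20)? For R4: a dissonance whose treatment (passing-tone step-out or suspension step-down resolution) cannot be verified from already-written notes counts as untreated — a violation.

{C3, E3}

E2: violates R7
F2: violates R4
G2: violates R7
A2: violates R4
B2: violates R7
C3: legal
D3: violates R4
E3: legal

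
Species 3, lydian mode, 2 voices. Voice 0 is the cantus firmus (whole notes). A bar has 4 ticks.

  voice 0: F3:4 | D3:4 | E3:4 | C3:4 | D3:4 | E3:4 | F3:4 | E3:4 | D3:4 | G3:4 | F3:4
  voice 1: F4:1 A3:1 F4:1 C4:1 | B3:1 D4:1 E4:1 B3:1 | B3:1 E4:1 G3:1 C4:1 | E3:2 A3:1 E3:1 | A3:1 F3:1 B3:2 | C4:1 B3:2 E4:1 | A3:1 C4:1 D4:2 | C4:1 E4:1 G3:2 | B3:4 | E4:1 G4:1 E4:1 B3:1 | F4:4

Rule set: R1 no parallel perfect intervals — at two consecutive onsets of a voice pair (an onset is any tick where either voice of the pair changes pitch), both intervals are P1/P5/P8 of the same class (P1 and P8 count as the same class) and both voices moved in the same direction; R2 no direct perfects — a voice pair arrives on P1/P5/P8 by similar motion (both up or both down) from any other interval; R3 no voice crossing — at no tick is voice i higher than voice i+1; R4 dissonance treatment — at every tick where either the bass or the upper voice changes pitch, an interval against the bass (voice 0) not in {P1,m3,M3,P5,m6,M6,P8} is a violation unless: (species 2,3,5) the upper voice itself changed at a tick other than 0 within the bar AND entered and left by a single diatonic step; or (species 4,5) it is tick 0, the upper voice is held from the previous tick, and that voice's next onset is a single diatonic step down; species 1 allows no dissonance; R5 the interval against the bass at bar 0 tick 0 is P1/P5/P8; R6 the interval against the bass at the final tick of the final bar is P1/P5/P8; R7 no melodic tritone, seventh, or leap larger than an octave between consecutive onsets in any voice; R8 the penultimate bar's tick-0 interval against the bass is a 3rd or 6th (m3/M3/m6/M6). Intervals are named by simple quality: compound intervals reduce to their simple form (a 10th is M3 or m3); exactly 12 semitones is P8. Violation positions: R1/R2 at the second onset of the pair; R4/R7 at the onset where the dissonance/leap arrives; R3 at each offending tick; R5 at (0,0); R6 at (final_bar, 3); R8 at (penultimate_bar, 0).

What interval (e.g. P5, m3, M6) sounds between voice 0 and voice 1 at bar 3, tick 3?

voice 0=C3 voice 1=E3 -> M3

M3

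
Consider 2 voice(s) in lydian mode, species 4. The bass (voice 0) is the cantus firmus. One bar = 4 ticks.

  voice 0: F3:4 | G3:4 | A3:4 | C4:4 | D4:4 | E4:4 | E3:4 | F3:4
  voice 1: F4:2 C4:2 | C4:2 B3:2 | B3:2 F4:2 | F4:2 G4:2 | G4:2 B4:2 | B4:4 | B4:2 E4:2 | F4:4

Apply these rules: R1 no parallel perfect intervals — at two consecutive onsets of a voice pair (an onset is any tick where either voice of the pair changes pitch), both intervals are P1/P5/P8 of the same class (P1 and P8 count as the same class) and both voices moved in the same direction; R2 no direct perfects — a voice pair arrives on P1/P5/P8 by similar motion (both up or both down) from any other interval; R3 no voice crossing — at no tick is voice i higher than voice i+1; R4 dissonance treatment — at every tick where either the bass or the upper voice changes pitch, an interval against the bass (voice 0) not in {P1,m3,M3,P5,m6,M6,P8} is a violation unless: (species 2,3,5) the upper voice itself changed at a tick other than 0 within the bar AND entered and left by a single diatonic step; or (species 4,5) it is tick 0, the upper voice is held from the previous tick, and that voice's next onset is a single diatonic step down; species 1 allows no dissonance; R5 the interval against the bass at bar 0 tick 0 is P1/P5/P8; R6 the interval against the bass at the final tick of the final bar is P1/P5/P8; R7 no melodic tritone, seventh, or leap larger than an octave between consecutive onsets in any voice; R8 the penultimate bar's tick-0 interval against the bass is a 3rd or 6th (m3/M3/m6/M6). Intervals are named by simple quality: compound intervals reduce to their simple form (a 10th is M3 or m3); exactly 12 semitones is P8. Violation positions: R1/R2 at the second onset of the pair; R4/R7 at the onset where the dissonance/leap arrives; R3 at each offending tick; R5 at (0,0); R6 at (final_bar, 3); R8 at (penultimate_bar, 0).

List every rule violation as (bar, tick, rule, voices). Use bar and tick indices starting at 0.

bar 0: v0=F3 v1=F4 downbeat P8
bar 1: v0=G3 v1=C4 downbeat P4
bar 2: v0=A3 v1=B3 downbeat M2
bar 3: v0=C4 v1=F4 downbeat P4
bar 4: v0=D4 v1=G4 downbeat P4
bar 5: v0=E4 v1=B4 downbeat P5
bar 6: v0=E3 v1=B4 downbeat P5
bar 7: v0=F3 v1=F4 downbeat P8
  -> R4 @ bar 2 tick 0 v(0, 1): A3/B3 M2 untreated
  -> R7 @ bar 2 tick 2 v(1,): B3->F4 leap 6st
  -> R4 @ bar 3 tick 0 v(0, 1): C4/F4 P4 untreated
  -> R4 @ bar 4 tick 0 v(0, 1): D4/G4 P4 untreated
  -> R8 @ bar 6 tick 0 v(0, 1): penult P5 not 3rd/6th
  -> R1 @ bar 7 tick 0 v(0, 1): E3/E4 P8 -> F3/F4 P8 similar

(2, 0, R4, (0, 1))
(2, 2, R7, (1,))
(3, 0, R4, (0, 1))
(4, 0, R4, (0, 1))
(6, 0, R8, (0, 1))
(7, 0, R1, (0, 1))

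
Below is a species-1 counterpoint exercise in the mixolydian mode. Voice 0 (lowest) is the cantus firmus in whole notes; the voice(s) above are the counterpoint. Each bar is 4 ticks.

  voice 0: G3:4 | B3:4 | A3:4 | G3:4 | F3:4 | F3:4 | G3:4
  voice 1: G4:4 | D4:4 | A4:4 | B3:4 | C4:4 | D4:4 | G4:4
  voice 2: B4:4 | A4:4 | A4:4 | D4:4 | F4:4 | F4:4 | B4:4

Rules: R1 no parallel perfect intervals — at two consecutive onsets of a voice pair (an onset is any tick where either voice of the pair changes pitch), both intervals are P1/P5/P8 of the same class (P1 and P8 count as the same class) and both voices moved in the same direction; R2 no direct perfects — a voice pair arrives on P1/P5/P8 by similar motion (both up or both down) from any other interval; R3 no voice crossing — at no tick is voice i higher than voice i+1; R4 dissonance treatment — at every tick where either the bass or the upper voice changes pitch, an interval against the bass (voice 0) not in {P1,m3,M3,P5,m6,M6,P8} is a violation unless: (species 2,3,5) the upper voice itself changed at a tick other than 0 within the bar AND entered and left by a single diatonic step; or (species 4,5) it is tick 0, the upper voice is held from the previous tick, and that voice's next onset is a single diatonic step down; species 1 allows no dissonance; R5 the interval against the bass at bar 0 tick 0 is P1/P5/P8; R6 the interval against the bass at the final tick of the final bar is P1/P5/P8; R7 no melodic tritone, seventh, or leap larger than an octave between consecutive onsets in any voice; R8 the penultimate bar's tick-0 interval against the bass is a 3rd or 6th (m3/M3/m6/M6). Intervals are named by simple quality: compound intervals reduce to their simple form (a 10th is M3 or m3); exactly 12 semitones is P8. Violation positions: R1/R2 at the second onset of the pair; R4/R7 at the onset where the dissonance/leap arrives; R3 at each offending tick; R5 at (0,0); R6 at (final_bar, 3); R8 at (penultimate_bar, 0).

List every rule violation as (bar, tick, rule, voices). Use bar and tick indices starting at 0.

(0, 0, R5, (0, 2))
(1, 0, R2, (1, 2))
(1, 0, R4, (0, 2))
(3, 0, R2, (0, 2))
(3, 0, R7, (1,))
(5, 0, R8, (0, 2))
(6, 0, R2, (0, 1))
(6, 0, R7, (2,))
(6, 3, R6, (0, 2))

bar 0: v0=G3 v1=G4 v2=B4 downbeat M3
bar 1: v0=B3 v1=D4 v2=A4 downbeat m7
bar 2: v0=A3 v1=A4 v2=A4 downbeat P8
bar 3: v0=G3 v1=B3 v2=D4 downbeat P5
bar 4: v0=F3 v1=C4 v2=F4 downbeat P8
bar 5: v0=F3 v1=D4 v2=F4 downbeat P8
bar 6: v0=G3 v1=G4 v2=B4 downbeat M3
  -> R5 @ bar 0 tick 0 v(0, 2): opens on M3
  -> R2 @ bar 1 tick 0 v(1, 2): G4/B4 M3 -> D4/A4 P5 similar
  -> R4 @ bar 1 tick 0 v(0, 2): B3/A4 m7 untreated
  -> R2 @ bar 3 tick 0 v(0, 2): A3/A4 P8 -> G3/D4 P5 similar
  -> R7 @ bar 3 tick 0 v(1,): A4->B3 leap 10st
  -> R8 @ bar 5 tick 0 v(0, 2): penult P8 not 3rd/6th
  -> R2 @ bar 6 tick 0 v(0, 1): F3/D4 M6 -> G3/G4 P8 similar
  -> R7 @ bar 6 tick 0 v(2,): F4->B4 leap 6st
  -> R6 @ bar 6 tick 3 v(0, 2): closes on M3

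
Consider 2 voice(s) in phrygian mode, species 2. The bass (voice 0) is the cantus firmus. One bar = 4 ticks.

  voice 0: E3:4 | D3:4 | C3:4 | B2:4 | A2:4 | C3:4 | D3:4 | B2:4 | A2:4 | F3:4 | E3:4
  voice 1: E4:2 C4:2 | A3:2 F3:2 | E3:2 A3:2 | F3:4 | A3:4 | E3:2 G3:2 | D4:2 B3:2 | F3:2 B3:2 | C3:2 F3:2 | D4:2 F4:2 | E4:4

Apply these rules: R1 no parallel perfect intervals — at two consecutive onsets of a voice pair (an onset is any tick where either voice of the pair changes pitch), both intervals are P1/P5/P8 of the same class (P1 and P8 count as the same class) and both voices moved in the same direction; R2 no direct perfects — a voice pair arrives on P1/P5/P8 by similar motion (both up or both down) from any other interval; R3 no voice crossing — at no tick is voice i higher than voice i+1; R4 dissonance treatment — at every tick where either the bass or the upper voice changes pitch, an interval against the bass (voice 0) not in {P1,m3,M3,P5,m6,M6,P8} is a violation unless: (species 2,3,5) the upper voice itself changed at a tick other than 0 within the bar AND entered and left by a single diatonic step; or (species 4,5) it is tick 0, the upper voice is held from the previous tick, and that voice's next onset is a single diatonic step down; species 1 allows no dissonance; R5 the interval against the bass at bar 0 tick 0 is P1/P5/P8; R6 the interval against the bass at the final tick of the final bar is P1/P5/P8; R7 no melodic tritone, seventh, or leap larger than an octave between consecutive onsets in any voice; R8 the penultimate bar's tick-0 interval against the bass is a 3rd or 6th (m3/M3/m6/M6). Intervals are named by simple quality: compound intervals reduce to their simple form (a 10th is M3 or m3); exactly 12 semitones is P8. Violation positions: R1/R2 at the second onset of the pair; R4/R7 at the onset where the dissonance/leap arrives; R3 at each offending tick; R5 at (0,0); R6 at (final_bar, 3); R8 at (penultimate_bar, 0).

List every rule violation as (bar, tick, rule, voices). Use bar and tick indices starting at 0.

bar 0: v0=E3 v1=E4 downbeat P8
bar 1: v0=D3 v1=A3 downbeat P5
bar 2: v0=C3 v1=E3 downbeat M3
bar 3: v0=B2 v1=F3 downbeat TT
bar 4: v0=A2 v1=A3 downbeat P8
bar 5: v0=C3 v1=E3 downbeat M3
bar 6: v0=D3 v1=D4 downbeat P8
bar 7: v0=B2 v1=F3 downbeat TT
bar 8: v0=A2 v1=C3 downbeat m3
bar 9: v0=F3 v1=D4 downbeat M6
bar 10: v0=E3 v1=E4 downbeat P8
  -> R2 @ bar 1 tick 0 v(0, 1): E3/C4 m6 -> D3/A3 P5 similar
  -> R4 @ bar 3 tick 0 v(0, 1): B2/F3 TT untreated
  -> R2 @ bar 6 tick 0 v(0, 1): C3/G3 P5 -> D3/D4 P8 similar
  -> R4 @ bar 7 tick 0 v(0, 1): B2/F3 TT untreated
  -> R7 @ bar 7 tick 0 v(1,): B3->F3 leap 6st
  -> R7 @ bar 7 tick 2 v(1,): F3->B3 leap 6st
  -> R7 @ bar 8 tick 0 v(1,): B3->C3 leap 11st
  -> R1 @ bar 10 tick 0 v(0, 1): F3/F4 P8 -> E3/E4 P8 similar

(1, 0, R2, (0, 1))
(3, 0, R4, (0, 1))
(6, 0, R2, (0, 1))
(7, 0, R4, (0, 1))
(7, 0, R7, (1,))
(7, 2, R7, (1,))
(8, 0, R7, (1,))
(10, 0, R1, (0, 1))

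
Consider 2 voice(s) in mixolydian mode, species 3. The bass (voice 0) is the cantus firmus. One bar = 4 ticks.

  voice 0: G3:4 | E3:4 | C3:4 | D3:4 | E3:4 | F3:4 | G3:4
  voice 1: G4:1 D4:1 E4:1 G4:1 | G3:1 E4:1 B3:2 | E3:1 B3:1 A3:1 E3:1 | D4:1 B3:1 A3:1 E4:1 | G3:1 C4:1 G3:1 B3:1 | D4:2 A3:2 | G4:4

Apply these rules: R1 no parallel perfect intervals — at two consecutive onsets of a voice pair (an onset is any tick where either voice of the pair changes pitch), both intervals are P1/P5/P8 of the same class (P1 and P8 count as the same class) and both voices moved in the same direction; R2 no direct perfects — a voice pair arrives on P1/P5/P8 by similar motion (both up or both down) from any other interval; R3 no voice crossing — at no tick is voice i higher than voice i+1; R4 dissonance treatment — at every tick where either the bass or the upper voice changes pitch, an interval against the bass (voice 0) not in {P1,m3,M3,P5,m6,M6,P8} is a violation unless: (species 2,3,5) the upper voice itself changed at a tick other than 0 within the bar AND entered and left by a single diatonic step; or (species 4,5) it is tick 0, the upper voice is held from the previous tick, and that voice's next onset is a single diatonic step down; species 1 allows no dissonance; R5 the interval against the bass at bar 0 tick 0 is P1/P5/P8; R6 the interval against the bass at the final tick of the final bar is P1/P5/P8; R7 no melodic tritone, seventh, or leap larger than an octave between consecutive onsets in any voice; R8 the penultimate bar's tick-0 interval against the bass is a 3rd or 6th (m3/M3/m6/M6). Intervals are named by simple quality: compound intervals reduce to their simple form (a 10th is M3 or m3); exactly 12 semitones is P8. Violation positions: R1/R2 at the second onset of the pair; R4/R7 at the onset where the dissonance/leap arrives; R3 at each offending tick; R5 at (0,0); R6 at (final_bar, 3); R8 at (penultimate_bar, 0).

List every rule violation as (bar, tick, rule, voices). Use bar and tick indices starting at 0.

bar 0: v0=G3 v1=G4 downbeat P8
bar 1: v0=E3 v1=G3 downbeat m3
bar 2: v0=C3 v1=E3 downbeat M3
bar 3: v0=D3 v1=D4 downbeat P8
bar 4: v0=E3 v1=G3 downbeat m3
bar 5: v0=F3 v1=D4 downbeat M6
bar 6: v0=G3 v1=G4 downbeat P8
  -> R4 @ bar 2 tick 1 v(0, 1): C3/B3 M7 untreated
  -> R2 @ bar 3 tick 0 v(0, 1): C3/E3 M3 -> D3/D4 P8 similar
  -> R7 @ bar 3 tick 0 v(1,): E3->D4 leap 10st
  -> R4 @ bar 3 tick 3 v(0, 1): D3/E4 M2 untreated
  -> R2 @ bar 6 tick 0 v(0, 1): F3/A3 M3 -> G3/G4 P8 similar
  -> R7 @ bar 6 tick 0 v(1,): A3->G4 leap 10st

(2, 1, R4, (0, 1))
(3, 0, R2, (0, 1))
(3, 0, R7, (1,))
(3, 3, R4, (0, 1))
(6, 0, R2, (0, 1))
(6, 0, R7, (1,))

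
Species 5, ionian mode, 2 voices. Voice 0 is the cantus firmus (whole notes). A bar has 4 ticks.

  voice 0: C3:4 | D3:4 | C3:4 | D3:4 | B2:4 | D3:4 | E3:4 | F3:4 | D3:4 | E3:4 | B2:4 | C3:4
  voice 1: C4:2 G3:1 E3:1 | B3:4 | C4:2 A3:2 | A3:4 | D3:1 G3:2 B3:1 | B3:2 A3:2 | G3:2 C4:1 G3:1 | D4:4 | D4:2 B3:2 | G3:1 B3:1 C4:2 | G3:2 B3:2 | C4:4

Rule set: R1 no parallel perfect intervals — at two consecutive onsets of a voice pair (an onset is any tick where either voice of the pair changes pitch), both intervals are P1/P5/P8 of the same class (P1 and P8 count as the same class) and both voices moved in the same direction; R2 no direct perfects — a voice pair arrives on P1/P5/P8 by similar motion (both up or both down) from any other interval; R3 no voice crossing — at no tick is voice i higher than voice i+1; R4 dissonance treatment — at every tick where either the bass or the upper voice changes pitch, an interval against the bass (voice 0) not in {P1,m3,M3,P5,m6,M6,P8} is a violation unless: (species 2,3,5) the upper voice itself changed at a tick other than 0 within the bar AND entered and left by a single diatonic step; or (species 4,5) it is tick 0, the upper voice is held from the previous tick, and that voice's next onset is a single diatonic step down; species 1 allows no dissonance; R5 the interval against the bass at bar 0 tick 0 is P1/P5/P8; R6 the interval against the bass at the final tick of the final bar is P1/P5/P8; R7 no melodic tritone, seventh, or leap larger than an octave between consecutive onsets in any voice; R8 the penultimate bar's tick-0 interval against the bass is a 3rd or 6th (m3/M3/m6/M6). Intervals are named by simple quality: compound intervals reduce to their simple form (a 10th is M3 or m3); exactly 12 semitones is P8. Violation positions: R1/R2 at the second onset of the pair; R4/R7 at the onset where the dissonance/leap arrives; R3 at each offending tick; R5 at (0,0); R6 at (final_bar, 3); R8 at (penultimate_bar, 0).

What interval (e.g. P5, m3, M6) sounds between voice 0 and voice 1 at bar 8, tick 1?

P8

voice 0=D3 voice 1=D4 -> P8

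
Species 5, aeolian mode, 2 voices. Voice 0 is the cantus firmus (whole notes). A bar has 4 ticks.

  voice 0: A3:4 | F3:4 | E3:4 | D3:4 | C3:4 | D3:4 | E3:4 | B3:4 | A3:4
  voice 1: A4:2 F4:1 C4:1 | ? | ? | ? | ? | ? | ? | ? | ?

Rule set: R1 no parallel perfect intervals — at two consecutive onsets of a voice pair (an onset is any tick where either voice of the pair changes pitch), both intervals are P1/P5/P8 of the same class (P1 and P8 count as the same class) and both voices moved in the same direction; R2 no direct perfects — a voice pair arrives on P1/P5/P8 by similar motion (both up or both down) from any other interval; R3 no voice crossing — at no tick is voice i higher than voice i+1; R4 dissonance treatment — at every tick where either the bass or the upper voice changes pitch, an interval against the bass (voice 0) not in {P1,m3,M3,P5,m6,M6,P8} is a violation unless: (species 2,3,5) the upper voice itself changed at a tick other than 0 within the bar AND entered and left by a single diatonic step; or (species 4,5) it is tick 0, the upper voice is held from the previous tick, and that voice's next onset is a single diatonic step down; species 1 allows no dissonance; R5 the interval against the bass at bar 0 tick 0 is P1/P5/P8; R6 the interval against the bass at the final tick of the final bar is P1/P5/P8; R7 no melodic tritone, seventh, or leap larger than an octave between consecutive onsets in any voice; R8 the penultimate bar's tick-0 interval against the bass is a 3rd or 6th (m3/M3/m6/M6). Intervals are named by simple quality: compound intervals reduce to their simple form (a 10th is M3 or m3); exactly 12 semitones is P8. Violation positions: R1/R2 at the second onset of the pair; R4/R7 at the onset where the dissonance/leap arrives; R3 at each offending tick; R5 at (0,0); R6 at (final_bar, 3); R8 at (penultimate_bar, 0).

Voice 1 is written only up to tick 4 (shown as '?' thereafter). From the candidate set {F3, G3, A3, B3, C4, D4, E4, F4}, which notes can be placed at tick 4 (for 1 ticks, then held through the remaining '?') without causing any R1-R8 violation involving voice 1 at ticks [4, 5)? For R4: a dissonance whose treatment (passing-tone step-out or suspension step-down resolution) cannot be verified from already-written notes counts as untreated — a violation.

F3: violates R2
G3: violates R4
A3: legal
B3: violates R4
C4: legal
D4: legal
E4: violates R4
F4: legal

{A3, C4, D4, F4}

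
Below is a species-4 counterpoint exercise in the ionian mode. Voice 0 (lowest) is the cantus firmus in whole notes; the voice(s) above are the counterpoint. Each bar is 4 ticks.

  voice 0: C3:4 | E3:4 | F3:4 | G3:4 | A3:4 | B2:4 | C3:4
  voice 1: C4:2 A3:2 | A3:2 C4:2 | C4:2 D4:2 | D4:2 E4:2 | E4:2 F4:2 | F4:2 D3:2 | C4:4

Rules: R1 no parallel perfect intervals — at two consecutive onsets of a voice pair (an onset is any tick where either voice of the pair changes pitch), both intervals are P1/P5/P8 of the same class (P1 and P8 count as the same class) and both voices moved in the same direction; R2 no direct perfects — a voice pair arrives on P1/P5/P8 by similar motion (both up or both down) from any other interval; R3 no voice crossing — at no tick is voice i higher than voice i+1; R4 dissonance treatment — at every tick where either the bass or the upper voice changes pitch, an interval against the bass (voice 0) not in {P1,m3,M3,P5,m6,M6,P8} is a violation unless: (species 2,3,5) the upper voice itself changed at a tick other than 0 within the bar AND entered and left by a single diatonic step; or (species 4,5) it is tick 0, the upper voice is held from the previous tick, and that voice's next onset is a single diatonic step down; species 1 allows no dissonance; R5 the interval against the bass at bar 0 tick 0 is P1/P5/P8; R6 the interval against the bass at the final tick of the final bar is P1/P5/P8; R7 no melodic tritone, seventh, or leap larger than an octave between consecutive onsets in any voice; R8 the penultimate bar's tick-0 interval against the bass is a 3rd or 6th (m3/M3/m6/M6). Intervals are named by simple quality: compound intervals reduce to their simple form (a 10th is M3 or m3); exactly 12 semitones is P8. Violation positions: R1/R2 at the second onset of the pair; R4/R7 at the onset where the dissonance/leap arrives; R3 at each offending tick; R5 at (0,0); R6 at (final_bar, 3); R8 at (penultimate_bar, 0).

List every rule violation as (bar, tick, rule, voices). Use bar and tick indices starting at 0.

bar 0: v0=C3 v1=C4 downbeat P8
bar 1: v0=E3 v1=A3 downbeat P4
bar 2: v0=F3 v1=C4 downbeat P5
bar 3: v0=G3 v1=D4 downbeat P5
bar 4: v0=A3 v1=E4 downbeat P5
bar 5: v0=B2 v1=F4 downbeat TT
bar 6: v0=C3 v1=C4 downbeat P8
  -> R4 @ bar 1 tick 0 v(0, 1): E3/A3 P4 untreated
  -> R4 @ bar 5 tick 0 v(0, 1): B2/F4 TT untreated
  -> R7 @ bar 5 tick 0 v(0,): A3->B2 leap 10st
  -> R8 @ bar 5 tick 0 v(0, 1): penult TT not 3rd/6th
  -> R7 @ bar 5 tick 2 v(1,): F4->D3 leap 15st
  -> R2 @ bar 6 tick 0 v(0, 1): B2/D3 m3 -> C3/C4 P8 similar
  -> R7 @ bar 6 tick 0 v(1,): D3->C4 leap 10st

(1, 0, R4, (0, 1))
(5, 0, R4, (0, 1))
(5, 0, R7, (0,))
(5, 0, R8, (0, 1))
(5, 2, R7, (1,))
(6, 0, R2, (0, 1))
(6, 0, R7, (1,))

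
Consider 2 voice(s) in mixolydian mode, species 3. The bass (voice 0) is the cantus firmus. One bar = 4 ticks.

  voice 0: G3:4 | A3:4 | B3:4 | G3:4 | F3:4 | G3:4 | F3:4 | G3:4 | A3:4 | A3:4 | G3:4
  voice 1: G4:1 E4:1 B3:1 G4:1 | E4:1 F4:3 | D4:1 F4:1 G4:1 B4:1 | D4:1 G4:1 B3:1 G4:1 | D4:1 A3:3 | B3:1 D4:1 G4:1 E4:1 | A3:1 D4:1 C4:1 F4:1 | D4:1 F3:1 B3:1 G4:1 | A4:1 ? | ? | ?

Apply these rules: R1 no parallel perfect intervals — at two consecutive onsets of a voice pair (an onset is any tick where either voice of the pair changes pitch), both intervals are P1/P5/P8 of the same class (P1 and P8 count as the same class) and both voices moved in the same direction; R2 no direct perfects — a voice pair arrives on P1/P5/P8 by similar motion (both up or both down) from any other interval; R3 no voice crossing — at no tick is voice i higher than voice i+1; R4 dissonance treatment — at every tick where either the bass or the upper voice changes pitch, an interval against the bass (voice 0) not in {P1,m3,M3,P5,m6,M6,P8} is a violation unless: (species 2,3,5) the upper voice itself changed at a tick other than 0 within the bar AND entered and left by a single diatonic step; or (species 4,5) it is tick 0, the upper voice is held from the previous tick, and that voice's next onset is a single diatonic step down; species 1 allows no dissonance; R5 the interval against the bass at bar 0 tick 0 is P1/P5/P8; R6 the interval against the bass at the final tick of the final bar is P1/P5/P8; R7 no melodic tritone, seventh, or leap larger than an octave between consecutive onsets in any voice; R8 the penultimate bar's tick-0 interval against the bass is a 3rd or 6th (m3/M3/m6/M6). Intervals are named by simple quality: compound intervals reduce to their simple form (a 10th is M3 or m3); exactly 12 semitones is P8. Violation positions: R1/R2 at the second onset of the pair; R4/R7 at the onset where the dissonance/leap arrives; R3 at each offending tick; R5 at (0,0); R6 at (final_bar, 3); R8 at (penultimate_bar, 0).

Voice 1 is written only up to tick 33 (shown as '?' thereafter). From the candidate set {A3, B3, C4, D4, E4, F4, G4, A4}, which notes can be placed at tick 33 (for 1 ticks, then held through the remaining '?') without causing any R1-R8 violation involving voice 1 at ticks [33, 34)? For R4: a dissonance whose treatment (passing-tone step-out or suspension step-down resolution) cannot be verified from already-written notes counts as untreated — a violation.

A3: legal
B3: violates R4,R7
C4: legal
D4: violates R4
E4: legal
F4: legal
G4: violates R4
A4: legal

{A3, A4, C4, E4, F4}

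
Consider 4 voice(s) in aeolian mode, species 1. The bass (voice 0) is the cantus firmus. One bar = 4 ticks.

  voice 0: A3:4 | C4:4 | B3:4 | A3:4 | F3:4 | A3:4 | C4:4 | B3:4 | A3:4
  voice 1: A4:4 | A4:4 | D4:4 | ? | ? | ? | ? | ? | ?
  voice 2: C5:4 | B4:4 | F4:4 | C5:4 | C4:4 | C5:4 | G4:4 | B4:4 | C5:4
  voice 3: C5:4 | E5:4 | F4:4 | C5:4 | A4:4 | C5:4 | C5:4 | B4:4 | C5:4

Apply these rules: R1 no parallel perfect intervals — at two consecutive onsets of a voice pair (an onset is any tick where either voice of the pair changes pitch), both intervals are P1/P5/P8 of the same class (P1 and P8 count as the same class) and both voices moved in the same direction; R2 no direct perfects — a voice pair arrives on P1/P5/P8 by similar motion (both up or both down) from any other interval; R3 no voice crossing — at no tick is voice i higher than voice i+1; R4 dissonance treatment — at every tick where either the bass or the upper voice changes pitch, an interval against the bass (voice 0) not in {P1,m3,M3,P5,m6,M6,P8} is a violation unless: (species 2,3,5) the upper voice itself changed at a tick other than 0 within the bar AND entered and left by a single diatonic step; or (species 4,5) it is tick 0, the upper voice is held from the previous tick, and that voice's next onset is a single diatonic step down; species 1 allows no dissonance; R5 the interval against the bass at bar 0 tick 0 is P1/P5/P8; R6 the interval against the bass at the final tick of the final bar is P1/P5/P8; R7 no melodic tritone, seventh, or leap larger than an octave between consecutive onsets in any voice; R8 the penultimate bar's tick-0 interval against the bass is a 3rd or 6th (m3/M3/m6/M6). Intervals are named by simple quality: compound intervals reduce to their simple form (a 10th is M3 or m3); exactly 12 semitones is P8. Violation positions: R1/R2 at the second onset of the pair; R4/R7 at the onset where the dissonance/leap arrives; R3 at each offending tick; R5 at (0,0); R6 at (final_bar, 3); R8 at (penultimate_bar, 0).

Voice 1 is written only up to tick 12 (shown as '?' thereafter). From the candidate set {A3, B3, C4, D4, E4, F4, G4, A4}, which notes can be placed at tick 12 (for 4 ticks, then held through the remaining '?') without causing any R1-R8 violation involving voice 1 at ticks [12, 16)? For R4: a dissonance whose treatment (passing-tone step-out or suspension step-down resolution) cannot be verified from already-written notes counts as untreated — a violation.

A3: violates R2
B3: violates R4
C4: legal
D4: violates R4
E4: legal
F4: violates R2
G4: violates R4
A4: legal

{A4, C4, E4}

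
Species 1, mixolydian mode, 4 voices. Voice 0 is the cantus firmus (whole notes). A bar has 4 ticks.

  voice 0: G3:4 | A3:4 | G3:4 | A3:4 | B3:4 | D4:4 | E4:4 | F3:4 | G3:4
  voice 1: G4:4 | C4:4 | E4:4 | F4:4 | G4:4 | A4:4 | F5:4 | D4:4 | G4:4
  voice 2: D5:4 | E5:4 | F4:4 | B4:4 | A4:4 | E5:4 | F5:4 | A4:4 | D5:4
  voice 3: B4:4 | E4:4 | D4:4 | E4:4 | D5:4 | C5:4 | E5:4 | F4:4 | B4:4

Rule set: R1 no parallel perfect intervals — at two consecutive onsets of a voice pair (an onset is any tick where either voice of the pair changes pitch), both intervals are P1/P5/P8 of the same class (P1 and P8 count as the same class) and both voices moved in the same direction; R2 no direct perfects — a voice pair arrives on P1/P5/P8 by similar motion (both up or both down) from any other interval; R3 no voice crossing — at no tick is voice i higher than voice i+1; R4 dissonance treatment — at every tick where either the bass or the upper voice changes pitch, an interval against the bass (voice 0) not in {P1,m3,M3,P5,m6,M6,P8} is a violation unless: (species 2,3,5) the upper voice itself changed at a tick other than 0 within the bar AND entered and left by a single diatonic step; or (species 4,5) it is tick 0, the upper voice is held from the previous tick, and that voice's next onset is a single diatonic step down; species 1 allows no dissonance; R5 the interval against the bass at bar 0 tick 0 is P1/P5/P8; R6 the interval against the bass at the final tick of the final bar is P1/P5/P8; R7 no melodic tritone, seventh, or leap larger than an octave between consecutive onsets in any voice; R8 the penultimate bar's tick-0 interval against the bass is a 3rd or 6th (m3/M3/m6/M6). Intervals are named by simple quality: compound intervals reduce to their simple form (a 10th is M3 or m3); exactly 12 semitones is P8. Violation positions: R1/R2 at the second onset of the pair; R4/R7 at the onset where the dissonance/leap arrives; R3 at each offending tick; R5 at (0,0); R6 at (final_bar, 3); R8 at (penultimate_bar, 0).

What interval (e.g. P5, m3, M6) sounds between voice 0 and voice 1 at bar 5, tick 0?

P5

voice 0=D4 voice 1=A4 -> P5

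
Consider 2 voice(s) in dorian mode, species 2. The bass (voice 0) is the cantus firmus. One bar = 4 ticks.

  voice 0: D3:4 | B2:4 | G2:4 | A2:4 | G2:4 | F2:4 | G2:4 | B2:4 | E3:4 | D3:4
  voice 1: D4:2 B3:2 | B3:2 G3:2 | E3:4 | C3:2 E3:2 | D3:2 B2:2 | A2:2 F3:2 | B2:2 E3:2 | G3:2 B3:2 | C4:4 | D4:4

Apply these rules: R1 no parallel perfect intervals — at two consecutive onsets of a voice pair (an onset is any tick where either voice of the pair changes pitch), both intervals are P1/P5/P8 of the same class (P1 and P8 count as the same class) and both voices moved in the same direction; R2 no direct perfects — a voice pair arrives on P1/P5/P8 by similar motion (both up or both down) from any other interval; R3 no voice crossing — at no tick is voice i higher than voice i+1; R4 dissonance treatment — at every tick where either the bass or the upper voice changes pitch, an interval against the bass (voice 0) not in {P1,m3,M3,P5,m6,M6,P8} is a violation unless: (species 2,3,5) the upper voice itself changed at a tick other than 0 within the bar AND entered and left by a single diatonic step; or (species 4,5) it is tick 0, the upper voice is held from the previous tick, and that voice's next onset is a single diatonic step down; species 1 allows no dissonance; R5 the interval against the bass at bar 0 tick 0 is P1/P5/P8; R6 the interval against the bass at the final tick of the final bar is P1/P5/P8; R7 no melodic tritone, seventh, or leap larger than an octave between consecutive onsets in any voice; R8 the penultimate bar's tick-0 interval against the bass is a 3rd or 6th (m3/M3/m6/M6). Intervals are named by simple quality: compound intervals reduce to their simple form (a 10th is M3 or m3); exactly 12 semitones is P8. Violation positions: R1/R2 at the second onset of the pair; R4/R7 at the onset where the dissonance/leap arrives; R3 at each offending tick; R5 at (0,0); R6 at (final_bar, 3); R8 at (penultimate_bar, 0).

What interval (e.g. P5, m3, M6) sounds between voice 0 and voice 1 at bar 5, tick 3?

voice 0=F2 voice 1=F3 -> P8

P8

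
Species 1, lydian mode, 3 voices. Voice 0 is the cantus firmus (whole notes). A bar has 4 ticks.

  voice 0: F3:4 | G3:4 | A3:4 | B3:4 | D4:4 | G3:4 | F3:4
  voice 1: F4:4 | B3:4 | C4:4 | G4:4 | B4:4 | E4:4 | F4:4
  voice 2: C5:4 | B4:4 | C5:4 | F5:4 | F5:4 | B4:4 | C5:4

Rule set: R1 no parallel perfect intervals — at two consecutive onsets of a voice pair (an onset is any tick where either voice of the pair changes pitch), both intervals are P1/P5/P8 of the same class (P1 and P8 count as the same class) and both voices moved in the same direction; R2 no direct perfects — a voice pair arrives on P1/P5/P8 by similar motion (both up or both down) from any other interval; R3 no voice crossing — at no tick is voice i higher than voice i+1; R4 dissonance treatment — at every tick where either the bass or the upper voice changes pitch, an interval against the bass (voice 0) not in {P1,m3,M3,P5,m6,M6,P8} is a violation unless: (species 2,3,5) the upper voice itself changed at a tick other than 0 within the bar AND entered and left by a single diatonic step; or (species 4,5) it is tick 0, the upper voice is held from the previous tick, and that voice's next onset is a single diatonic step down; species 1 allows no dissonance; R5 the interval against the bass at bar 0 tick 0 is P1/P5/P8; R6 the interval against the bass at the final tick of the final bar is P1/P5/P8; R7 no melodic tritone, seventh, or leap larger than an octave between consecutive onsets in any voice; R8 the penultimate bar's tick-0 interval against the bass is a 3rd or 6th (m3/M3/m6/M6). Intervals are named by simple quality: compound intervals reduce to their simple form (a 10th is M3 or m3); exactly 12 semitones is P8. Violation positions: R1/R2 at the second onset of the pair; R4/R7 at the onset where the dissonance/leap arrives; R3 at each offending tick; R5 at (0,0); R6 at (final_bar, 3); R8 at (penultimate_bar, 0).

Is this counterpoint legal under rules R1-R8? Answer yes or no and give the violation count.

bar 0: v0=F3 v1=F4 v2=C5 (P5)
bar 1: v0=G3 v1=B3 v2=B4 (M3)
bar 2: v0=A3 v1=C4 v2=C5 (m3)
bar 3: v0=B3 v1=G4 v2=F5 (TT)
bar 4: v0=D4 v1=B4 v2=F5 (m3)
bar 5: v0=G3 v1=E4 v2=B4 (M3)
bar 6: v0=F3 v1=F4 v2=C5 (P5)
  R2 @ bar1.0: F4/C5 P5 -> B3/B4 P8 similar
  R7 @ bar1.0: F4->B3 leap 6st
  R1 @ bar2.0: B3/B4 P8 -> C4/C5 P8 similar
  R4 @ bar3.0: B3/F5 TT untreated
  R2 @ bar5.0: B4/F5 TT -> E4/B4 P5 similar
  R7 @ bar5.0: F5->B4 leap 6st
  R1 @ bar6.0: E4/B4 P5 -> F4/C5 P5 similar

No (7 violations)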